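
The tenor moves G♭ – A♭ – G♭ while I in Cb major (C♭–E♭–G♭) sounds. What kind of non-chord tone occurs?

A♭ is a neighbor tone.

The harmony at that moment is C♭ major triad (C♭, E♭, G♭); A♭ is not a chord tone.
It is approached by step up from G♭ and left by step down to G♭.
Step away and step back to the same note — a neighbor tone (upper neighbor).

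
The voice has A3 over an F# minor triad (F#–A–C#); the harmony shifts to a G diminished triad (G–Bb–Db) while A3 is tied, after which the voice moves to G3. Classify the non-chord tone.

A3 is a suspension.

The harmony at that moment is G diminished triad (G, Bb, Db); A3 is not a chord tone.
It is held over (the same pitch as the preceding A3) and left by step down to G3.
Held over from the previous chord and resolving down by step — a suspension.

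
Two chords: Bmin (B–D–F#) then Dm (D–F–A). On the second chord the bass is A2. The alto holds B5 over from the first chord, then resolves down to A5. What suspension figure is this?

9–8 suspension.

At the second chord the bass is A2. The suspended B5 lies a ninth above the bass; after resolving down by step to A5, the interval above the bass becomes an octave.
Suspension figures are named by those two intervals: 9–8.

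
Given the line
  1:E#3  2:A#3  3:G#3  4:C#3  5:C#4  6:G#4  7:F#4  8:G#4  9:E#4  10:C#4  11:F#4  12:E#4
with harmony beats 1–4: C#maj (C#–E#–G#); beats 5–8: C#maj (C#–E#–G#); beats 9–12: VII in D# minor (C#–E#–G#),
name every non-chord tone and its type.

The harmony at that moment is C# major triad (C#, E#, G#); A#3 is not a chord tone.
It is approached by leap up from E#3 and left by step down to G#3.
Leap in, step out — an appoggiatura.
The harmony at that moment is C# major triad (C#, E#, G#); F#4 is not a chord tone.
It is approached by step down from G#4 and left by step up to G#4.
Step away and step back to the same note — a neighbor tone (lower neighbor).
The harmony at that moment is C# major triad (C#, E#, G#); F#4 is not a chord tone.
It is approached by leap up from C#4 and left by step down to E#4.
Leap in, step out — an appoggiatura.

A#3 (beat 2) — appoggiatura; F#4 (beat 7) — neighbor tone; F#4 (beat 11) — appoggiatura.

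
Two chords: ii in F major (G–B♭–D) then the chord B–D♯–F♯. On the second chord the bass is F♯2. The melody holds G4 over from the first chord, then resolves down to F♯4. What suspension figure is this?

At the second chord the bass is F♯2. The suspended G4 lies a ninth above the bass; after resolving down by step to F♯4, the interval above the bass becomes an octave.
Suspension figures are named by those two intervals: 9–8.

9–8 suspension.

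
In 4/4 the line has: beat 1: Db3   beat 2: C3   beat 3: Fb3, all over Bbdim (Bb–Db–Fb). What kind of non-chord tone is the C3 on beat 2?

Escape tone.

The harmony at that moment is Bb diminished triad (Bb, Db, Fb); C3 is not a chord tone.
It is approached by step down from Db3 and left by leap up to Fb3.
Step in, leap out, on a weak beat — an escape tone.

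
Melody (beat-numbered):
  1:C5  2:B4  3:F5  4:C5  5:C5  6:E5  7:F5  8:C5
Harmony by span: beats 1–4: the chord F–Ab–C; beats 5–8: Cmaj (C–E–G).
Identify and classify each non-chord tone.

The harmony at that moment is F minor triad (F, Ab, C); B4 is not a chord tone.
It is approached by step down from C5 and left by leap up to F5.
Step in, leap out — an escape tone.
The harmony at that moment is C major triad (C, E, G); F5 is not a chord tone.
It is approached by step up from E5 and left by leap down to C5.
Step in, leap out — an escape tone.

B4 (beat 2) — escape tone; F5 (beat 7) — escape tone.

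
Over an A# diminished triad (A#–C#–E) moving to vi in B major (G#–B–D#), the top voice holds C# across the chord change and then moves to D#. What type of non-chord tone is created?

C# is a retardation.

The harmony at that moment is G# minor triad (G#, B, D#); C# is not a chord tone.
It is held over (the same pitch as the preceding C#) and left by step up to D#.
Held over from the previous chord and resolving up by step — a retardation.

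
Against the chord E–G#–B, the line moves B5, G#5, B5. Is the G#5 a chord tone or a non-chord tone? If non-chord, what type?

E major triad contains E, G#, B; G# is the third, so it is a chord tone.

Chord tone (the third of E major triad).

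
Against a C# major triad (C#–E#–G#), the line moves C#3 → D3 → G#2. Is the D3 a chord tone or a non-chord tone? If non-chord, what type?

Non-chord tone — an escape tone.

The harmony at that moment is C# major triad (C#, E#, G#); D3 is not a chord tone.
It is approached by step up from C#3 and left by leap down to G#2.
Step in, leap out — an escape tone.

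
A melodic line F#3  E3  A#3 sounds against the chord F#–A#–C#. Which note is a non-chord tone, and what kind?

The harmony at that moment is F# major triad (F#, A#, C#); E3 is not a chord tone.
It is approached by step down from F#3 and left by leap up to A#3.
Step in, leap out — an escape tone.

E3 is an escape tone.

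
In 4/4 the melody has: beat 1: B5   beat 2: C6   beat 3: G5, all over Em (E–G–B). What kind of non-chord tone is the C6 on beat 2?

The harmony at that moment is E minor triad (E, G, B); C6 is not a chord tone.
It is approached by step up from B5 and left by leap down to G5.
Step in, leap out, on a weak beat — an escape tone.

Escape tone.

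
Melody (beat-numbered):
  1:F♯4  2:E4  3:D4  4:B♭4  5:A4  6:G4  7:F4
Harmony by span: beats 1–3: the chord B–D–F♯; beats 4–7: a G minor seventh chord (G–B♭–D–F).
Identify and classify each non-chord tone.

The harmony at that moment is B minor triad (B, D, F♯); E4 is not a chord tone.
It is approached by step down from F♯4 and left by step down to D4.
Step in, step out in the same direction — a passing tone.
The harmony at that moment is G minor seventh chord (G, B♭, D, F); A4 is not a chord tone.
It is approached by step down from B♭4 and left by step down to G4.
Step in, step out in the same direction — a passing tone.

E4 (beat 2) — passing tone; A4 (beat 5) — passing tone.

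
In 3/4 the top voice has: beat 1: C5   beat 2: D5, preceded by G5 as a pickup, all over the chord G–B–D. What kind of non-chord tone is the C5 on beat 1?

Appoggiatura.

The harmony at that moment is G major triad (G, B, D); C5 is not a chord tone.
It is approached by leap down from G5 and left by step up to D5.
Leap in, step out, metrically accented — an appoggiatura.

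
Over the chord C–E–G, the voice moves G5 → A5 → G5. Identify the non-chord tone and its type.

A5 is a neighbor tone.

The harmony at that moment is C major triad (C, E, G); A5 is not a chord tone.
It is approached by step up from G5 and left by step down to G5.
Step away and step back to the same note — a neighbor tone (upper neighbor).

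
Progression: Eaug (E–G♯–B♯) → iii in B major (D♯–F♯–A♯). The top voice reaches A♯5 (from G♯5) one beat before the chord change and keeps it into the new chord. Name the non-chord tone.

A♯5 is an anticipation.

The harmony at that moment is E augmented triad (E, G♯, B♯); A♯5 is not a chord tone.
It is approached by step up from G♯5 and then sustained as the same pitch into the next harmony.
Arriving early and becoming a chord tone when the harmony changes — an anticipation.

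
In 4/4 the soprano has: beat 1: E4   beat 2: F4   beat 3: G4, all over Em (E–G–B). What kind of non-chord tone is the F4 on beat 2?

The harmony at that moment is E minor triad (E, G, B); F4 is not a chord tone.
It is approached by step up from E4 and left by step up to G4.
Step in, step out in the same direction — a passing tone.

Passing tone.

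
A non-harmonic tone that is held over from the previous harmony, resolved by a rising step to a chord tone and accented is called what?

Approach: by preparation — the pitch is first a chord tone, then held (tied or repeated) while the harmony changes under it. Departure: up by step. Metric position: strong.
A prepared dissonance that resolves upward by step — a retardation. (The same figure resolving downward would be a suspension.)

Retardation.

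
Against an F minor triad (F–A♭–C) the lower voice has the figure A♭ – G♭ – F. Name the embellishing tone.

G♭ is a passing tone.

The harmony at that moment is F minor triad (F, A♭, C); G♭ is not a chord tone.
It is approached by step down from A♭ and left by step down to F.
Step in, step out in the same direction — a passing tone.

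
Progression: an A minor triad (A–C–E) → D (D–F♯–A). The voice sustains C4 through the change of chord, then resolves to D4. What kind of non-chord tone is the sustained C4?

C4 is a retardation.

The harmony at that moment is D major triad (D, F♯, A); C4 is not a chord tone.
It is held over (the same pitch as the preceding C4) and left by step up to D4.
Held over from the previous chord and resolving up by step — a retardation.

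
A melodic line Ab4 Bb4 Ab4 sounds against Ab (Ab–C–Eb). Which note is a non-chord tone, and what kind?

The harmony at that moment is Ab major triad (Ab, C, Eb); Bb4 is not a chord tone.
It is approached by step up from Ab4 and left by step down to Ab4.
Step away and step back to the same note — a neighbor tone (upper neighbor).

Bb4 is a neighbor tone.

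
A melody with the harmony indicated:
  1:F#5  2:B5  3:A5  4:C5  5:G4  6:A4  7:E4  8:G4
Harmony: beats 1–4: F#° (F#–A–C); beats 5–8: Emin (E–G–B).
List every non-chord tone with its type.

The harmony at that moment is F# diminished triad (F#, A, C); B5 is not a chord tone.
It is approached by leap up from F#5 and left by step down to A5.
Leap in, step out — an appoggiatura.
The harmony at that moment is E minor triad (E, G, B); A4 is not a chord tone.
It is approached by step up from G4 and left by leap down to E4.
Step in, leap out — an escape tone.

B5 (beat 2) — appoggiatura; A4 (beat 6) — escape tone.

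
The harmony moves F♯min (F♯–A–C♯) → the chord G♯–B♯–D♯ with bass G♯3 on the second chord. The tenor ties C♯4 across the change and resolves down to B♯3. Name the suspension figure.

At the second chord the bass is G♯3. The suspended C♯4 lies a fourth above the bass; after resolving down by step to B♯3, the interval above the bass becomes a third.
Suspension figures are named by those two intervals: 4–3.

4–3 suspension.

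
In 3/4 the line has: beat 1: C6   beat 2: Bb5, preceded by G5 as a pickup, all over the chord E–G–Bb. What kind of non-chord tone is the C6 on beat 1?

Appoggiatura.

The harmony at that moment is E diminished triad (E, G, Bb); C6 is not a chord tone.
It is approached by leap up from G5 and left by step down to Bb5.
Leap in, step out, metrically accented — an appoggiatura.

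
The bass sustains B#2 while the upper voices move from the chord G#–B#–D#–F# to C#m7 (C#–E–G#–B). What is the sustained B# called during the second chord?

Pedal tone (pedal point).

The harmony at that moment is C# minor seventh chord (C#, E, G#, B); B#2 is not a chord tone.
It is held over (the same pitch as the preceding B#2) and then sustained as the same pitch into the next harmony.
Sustained through a change of harmony — a pedal tone.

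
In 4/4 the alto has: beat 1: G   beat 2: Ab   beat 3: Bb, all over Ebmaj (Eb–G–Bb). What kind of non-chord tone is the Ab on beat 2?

Passing tone.

The harmony at that moment is Eb major triad (Eb, G, Bb); Ab is not a chord tone.
It is approached by step up from G and left by step up to Bb.
Step in, step out in the same direction — a passing tone.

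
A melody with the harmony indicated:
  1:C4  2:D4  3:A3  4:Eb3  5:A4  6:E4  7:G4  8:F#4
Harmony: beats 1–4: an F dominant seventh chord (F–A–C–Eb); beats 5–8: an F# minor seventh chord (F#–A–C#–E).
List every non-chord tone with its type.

D4 (beat 2) — escape tone; G4 (beat 7) — appoggiatura.

The harmony at that moment is F dominant seventh chord (F, A, C, Eb); D4 is not a chord tone.
It is approached by step up from C4 and left by leap down to A3.
Step in, leap out — an escape tone.
The harmony at that moment is F# minor seventh chord (F#, A, C#, E); G4 is not a chord tone.
It is approached by leap up from E4 and left by step down to F#4.
Leap in, step out — an appoggiatura.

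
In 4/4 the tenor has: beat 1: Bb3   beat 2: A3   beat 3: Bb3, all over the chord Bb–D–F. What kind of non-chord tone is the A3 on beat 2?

Lower neighbor tone.

The harmony at that moment is Bb major triad (Bb, D, F); A3 is not a chord tone.
It is approached by step down from Bb3 and left by step up to Bb3.
Step away and step back to the same note — a neighbor tone (lower neighbor).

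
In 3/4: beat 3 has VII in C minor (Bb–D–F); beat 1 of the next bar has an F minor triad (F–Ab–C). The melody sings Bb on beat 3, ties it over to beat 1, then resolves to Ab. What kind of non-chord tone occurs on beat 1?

Suspension.

The harmony at that moment is F minor triad (F, Ab, C); Bb is not a chord tone.
It is held over (the same pitch as the preceding Bb) and left by step down to Ab.
Held over from the previous chord and resolving down by step — a suspension.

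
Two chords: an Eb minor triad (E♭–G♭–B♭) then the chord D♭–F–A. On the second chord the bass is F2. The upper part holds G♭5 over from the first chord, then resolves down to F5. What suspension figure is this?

9–8 suspension.

At the second chord the bass is F2. The suspended G♭5 lies a ninth above the bass; after resolving down by step to F5, the interval above the bass becomes an octave.
Suspension figures are named by those two intervals: 9–8.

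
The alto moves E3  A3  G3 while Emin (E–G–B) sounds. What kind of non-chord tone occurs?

The harmony at that moment is E minor triad (E, G, B); A3 is not a chord tone.
It is approached by leap up from E3 and left by step down to G3.
Leap in, step out — an appoggiatura.

A3 is an appoggiatura.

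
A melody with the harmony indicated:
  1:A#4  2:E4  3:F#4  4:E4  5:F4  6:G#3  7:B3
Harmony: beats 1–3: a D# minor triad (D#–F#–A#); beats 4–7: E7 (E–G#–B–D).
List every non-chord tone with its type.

The harmony at that moment is D# minor triad (D#, F#, A#); E4 is not a chord tone.
It is approached by leap down from A#4 and left by step up to F#4.
Leap in, step out — an appoggiatura.
The harmony at that moment is E dominant seventh chord (E, G#, B, D); F4 is not a chord tone.
It is approached by step up from E4 and left by leap down to G#3.
Step in, leap out — an escape tone.

E4 (beat 2) — appoggiatura; F4 (beat 5) — escape tone.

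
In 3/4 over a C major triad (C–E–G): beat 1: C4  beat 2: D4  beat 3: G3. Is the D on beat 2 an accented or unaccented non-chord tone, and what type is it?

The harmony at that moment is C major triad (C, E, G); D4 is not a chord tone.
It is approached by step up from C4 and left by leap down to G3.
Step in, leap out — an escape tone.
It falls on a weak beat, so it is unaccented.

Unaccented escape tone.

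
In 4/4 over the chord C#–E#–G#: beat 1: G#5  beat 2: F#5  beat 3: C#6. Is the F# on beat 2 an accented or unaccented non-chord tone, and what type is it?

Unaccented escape tone.

The harmony at that moment is C# major triad (C#, E#, G#); F#5 is not a chord tone.
It is approached by step down from G#5 and left by leap up to C#6.
Step in, leap out — an escape tone.
It falls on a weak beat, so it is unaccented.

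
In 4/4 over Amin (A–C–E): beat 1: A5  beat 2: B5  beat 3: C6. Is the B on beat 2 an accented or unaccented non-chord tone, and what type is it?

The harmony at that moment is A minor triad (A, C, E); B5 is not a chord tone.
It is approached by step up from A5 and left by step up to C6.
Step in, step out in the same direction — a passing tone.
It falls on a weak beat, so it is unaccented.

Unaccented passing tone.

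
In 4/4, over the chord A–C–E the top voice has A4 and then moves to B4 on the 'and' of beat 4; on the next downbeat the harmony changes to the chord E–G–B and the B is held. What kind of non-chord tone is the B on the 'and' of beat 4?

The harmony at that moment is A minor triad (A, C, E); B4 is not a chord tone.
It is approached by step up from A4 and then sustained as the same pitch into the next harmony.
Arriving early and becoming a chord tone when the harmony changes — an anticipation.

Anticipation.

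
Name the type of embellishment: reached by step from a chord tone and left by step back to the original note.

Neighbor tone.

Approach: by step. Departure: by step in the opposite direction, back to the starting pitch.
Stepwise on both sides but reversing to return to the same chord tone — a neighbor tone. (Had it continued onward in the same direction it would be a passing tone instead.)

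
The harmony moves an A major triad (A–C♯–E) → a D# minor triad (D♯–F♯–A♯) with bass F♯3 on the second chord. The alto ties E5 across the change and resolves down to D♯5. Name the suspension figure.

At the second chord the bass is F♯3. The suspended E5 lies a seventh above the bass; after resolving down by step to D♯5, the interval above the bass becomes a sixth.
Suspension figures are named by those two intervals: 7–6.

7–6 suspension.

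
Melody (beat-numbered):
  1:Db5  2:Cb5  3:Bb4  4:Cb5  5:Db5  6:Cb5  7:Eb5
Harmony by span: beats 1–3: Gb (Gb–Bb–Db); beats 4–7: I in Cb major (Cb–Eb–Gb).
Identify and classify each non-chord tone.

Cb5 (beat 2) — passing tone; Db5 (beat 5) — neighbor tone.

The harmony at that moment is Gb major triad (Gb, Bb, Db); Cb5 is not a chord tone.
It is approached by step down from Db5 and left by step down to Bb4.
Step in, step out in the same direction — a passing tone.
The harmony at that moment is Cb major triad (Cb, Eb, Gb); Db5 is not a chord tone.
It is approached by step up from Cb5 and left by step down to Cb5.
Step away and step back to the same note — a neighbor tone (upper neighbor).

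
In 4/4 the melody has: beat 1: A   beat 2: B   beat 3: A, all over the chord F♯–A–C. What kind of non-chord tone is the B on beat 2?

The harmony at that moment is F♯ diminished triad (F♯, A, C); B is not a chord tone.
It is approached by step up from A and left by step down to A.
Step away and step back to the same note — a neighbor tone (upper neighbor).

Upper neighbor tone.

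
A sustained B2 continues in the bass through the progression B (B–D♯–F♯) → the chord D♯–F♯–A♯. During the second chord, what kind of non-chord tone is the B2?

The harmony at that moment is D♯ minor triad (D♯, F♯, A♯); B2 is not a chord tone.
It is held over (the same pitch as the preceding B2) and then sustained as the same pitch into the next harmony.
Sustained through a change of harmony — a pedal tone.

Pedal tone (pedal point).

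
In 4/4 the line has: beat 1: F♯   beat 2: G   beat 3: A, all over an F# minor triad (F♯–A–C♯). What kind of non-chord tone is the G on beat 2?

Passing tone.

The harmony at that moment is F♯ minor triad (F♯, A, C♯); G is not a chord tone.
It is approached by step up from F♯ and left by step up to A.
Step in, step out in the same direction — a passing tone.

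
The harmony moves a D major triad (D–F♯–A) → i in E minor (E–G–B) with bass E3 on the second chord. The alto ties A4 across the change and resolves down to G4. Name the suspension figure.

4–3 suspension.

At the second chord the bass is E3. The suspended A4 lies a fourth above the bass; after resolving down by step to G4, the interval above the bass becomes a third.
Suspension figures are named by those two intervals: 4–3.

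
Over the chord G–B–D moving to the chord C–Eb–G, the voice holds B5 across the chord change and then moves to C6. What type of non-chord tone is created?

B5 is a retardation.

The harmony at that moment is C minor triad (C, Eb, G); B5 is not a chord tone.
It is held over (the same pitch as the preceding B5) and left by step up to C6.
Held over from the previous chord and resolving up by step — a retardation.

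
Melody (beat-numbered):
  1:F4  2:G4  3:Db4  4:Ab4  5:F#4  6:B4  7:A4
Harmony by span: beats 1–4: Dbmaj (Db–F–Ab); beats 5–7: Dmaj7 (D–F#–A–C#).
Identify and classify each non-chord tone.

The harmony at that moment is Db major triad (Db, F, Ab); G4 is not a chord tone.
It is approached by step up from F4 and left by leap down to Db4.
Step in, leap out — an escape tone.
The harmony at that moment is D major seventh chord (D, F#, A, C#); B4 is not a chord tone.
It is approached by leap up from F#4 and left by step down to A4.
Leap in, step out — an appoggiatura.

G4 (beat 2) — escape tone; B4 (beat 6) — appoggiatura.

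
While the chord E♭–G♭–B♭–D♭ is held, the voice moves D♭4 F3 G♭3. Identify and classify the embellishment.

F3 is an appoggiatura.

The harmony at that moment is E♭ minor seventh chord (E♭, G♭, B♭, D♭); F3 is not a chord tone.
It is approached by leap down from D♭4 and left by step up to G♭3.
Leap in, step out — an appoggiatura.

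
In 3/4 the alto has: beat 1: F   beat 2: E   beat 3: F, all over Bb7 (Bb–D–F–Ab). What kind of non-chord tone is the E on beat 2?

Lower neighbor tone.

The harmony at that moment is Bb dominant seventh chord (Bb, D, F, Ab); E is not a chord tone.
It is approached by step down from F and left by step up to F.
Step away and step back to the same note — a neighbor tone (lower neighbor).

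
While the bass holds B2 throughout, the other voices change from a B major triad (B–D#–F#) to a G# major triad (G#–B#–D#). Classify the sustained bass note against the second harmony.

Pedal tone (pedal point).

The harmony at that moment is G# major triad (G#, B#, D#); B2 is not a chord tone.
It is held over (the same pitch as the preceding B2) and then sustained as the same pitch into the next harmony.
Sustained through a change of harmony — a pedal tone.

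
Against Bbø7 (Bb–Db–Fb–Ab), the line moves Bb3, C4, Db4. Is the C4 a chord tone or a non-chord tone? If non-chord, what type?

The harmony at that moment is Bb half-diminished seventh chord (Bb, Db, Fb, Ab); C4 is not a chord tone.
It is approached by step up from Bb3 and left by step up to Db4.
Step in, step out in the same direction — a passing tone.

Non-chord tone — a passing tone.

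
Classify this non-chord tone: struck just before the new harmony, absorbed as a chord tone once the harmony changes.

Anticipation.

Approach: ahead of the chord change (typically by step), so it is dissonant against the current harmony. Departure: none — the same pitch is restated or held and is a chord tone of the new harmony.
Dissonant first, consonant once the harmony catches up: the note simply arrives early — an anticipation. (The reverse timing, consonant first and dissonant after the change, would be a suspension or retardation.)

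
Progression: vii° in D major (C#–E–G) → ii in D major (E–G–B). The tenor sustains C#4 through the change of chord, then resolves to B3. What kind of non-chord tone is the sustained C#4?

The harmony at that moment is E minor triad (E, G, B); C#4 is not a chord tone.
It is held over (the same pitch as the preceding C#4) and left by step down to B3.
Held over from the previous chord and resolving down by step — a suspension.

C#4 is a suspension.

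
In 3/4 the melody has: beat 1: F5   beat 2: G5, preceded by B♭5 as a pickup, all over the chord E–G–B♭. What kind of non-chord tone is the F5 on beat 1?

Appoggiatura.

The harmony at that moment is E diminished triad (E, G, B♭); F5 is not a chord tone.
It is approached by leap down from B♭5 and left by step up to G5.
Leap in, step out, metrically accented — an appoggiatura.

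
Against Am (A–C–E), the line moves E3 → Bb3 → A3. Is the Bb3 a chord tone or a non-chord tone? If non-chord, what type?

The harmony at that moment is A minor triad (A, C, E); Bb3 is not a chord tone.
It is approached by leap up from E3 and left by step down to A3.
Leap in, step out — an appoggiatura.

Non-chord tone — an appoggiatura.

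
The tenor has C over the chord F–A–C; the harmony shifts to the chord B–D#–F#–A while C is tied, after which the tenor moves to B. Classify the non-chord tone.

The harmony at that moment is B dominant seventh chord (B, D#, F#, A); C is not a chord tone.
It is held over (the same pitch as the preceding C) and left by step down to B.
Held over from the previous chord and resolving down by step — a suspension.

C is a suspension.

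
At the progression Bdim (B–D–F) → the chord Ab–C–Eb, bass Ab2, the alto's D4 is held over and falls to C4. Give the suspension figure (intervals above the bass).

4–3 suspension.

At the second chord the bass is Ab2. The suspended D4 lies a fourth above the bass; after resolving down by step to C4, the interval above the bass becomes a third.
Suspension figures are named by those two intervals: 4–3.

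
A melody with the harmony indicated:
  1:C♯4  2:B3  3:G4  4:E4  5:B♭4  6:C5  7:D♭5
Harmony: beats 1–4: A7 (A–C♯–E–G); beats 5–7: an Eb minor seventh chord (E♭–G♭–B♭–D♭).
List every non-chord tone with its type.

B3 (beat 2) — escape tone; C5 (beat 6) — passing tone.

The harmony at that moment is A dominant seventh chord (A, C♯, E, G); B3 is not a chord tone.
It is approached by step down from C♯4 and left by leap up to G4.
Step in, leap out — an escape tone.
The harmony at that moment is E♭ minor seventh chord (E♭, G♭, B♭, D♭); C5 is not a chord tone.
It is approached by step up from B♭4 and left by step up to D♭5.
Step in, step out in the same direction — a passing tone.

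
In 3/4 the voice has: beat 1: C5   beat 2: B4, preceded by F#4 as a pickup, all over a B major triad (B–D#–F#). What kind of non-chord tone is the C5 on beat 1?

Appoggiatura.

The harmony at that moment is B major triad (B, D#, F#); C5 is not a chord tone.
It is approached by leap up from F#4 and left by step down to B4.
Leap in, step out, metrically accented — an appoggiatura.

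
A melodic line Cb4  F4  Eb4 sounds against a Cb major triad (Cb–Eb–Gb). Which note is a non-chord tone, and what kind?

F4 is an appoggiatura.

The harmony at that moment is Cb major triad (Cb, Eb, Gb); F4 is not a chord tone.
It is approached by leap up from Cb4 and left by step down to Eb4.
Leap in, step out — an appoggiatura.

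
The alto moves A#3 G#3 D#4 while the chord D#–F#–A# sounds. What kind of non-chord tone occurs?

G#3 is an escape tone.

The harmony at that moment is D# minor triad (D#, F#, A#); G#3 is not a chord tone.
It is approached by step down from A#3 and left by leap up to D#4.
Step in, leap out — an escape tone.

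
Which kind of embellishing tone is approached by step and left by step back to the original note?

Neighbor tone.

Approach: by step. Departure: by step in the opposite direction, back to the starting pitch.
Stepwise on both sides but reversing to return to the same chord tone — a neighbor tone. (Had it continued onward in the same direction it would be a passing tone instead.)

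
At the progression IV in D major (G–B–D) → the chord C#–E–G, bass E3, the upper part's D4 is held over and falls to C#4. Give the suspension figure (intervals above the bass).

7–6 suspension.

At the second chord the bass is E3. The suspended D4 lies a seventh above the bass; after resolving down by step to C#4, the interval above the bass becomes a sixth.
Suspension figures are named by those two intervals: 7–6.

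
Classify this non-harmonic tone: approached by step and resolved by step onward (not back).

Passing tone.

Approach: by step. Departure: by step, continuing in the same direction.
Stepwise on both sides with no change of direction means the note fills in the space between two different chord tones — a passing tone. (Had it turned back to its starting note it would be a neighbor tone instead.)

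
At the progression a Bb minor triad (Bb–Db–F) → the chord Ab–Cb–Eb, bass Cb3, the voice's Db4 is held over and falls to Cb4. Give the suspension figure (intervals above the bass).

9–8 suspension.

At the second chord the bass is Cb3. The suspended Db4 lies a ninth above the bass; after resolving down by step to Cb4, the interval above the bass becomes an octave.
Suspension figures are named by those two intervals: 9–8.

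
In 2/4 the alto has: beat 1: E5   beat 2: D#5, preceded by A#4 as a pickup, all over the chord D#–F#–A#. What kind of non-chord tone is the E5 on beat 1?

Appoggiatura.

The harmony at that moment is D# minor triad (D#, F#, A#); E5 is not a chord tone.
It is approached by leap up from A#4 and left by step down to D#5.
Leap in, step out, metrically accented — an appoggiatura.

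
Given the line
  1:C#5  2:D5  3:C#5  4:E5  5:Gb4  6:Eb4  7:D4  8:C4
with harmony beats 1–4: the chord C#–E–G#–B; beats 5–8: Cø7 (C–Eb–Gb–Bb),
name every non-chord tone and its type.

D5 (beat 2) — neighbor tone; D4 (beat 7) — passing tone.

The harmony at that moment is C# minor seventh chord (C#, E, G#, B); D5 is not a chord tone.
It is approached by step up from C#5 and left by step down to C#5.
Step away and step back to the same note — a neighbor tone (upper neighbor).
The harmony at that moment is C half-diminished seventh chord (C, Eb, Gb, Bb); D4 is not a chord tone.
It is approached by step down from Eb4 and left by step down to C4.
Step in, step out in the same direction — a passing tone.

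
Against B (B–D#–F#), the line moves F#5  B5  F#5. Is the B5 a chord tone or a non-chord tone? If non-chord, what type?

B major triad contains B, D#, F#; B is the root, so it is a chord tone.

Chord tone (the root of B major triad).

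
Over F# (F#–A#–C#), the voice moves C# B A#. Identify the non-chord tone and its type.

B is a passing tone.

The harmony at that moment is F# major triad (F#, A#, C#); B is not a chord tone.
It is approached by step down from C# and left by step down to A#.
Step in, step out in the same direction — a passing tone.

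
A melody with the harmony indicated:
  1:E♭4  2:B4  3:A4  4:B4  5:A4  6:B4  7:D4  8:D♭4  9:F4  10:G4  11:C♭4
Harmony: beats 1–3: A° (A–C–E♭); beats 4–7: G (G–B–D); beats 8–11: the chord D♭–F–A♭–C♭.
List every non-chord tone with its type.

B4 (beat 2) — appoggiatura; A4 (beat 5) — neighbor tone; G4 (beat 10) — escape tone.

The harmony at that moment is A diminished triad (A, C, E♭); B4 is not a chord tone.
It is approached by leap up from E♭4 and left by step down to A4.
Leap in, step out — an appoggiatura.
The harmony at that moment is G major triad (G, B, D); A4 is not a chord tone.
It is approached by step down from B4 and left by step up to B4.
Step away and step back to the same note — a neighbor tone (lower neighbor).
The harmony at that moment is D♭ dominant seventh chord (D♭, F, A♭, C♭); G4 is not a chord tone.
It is approached by step up from F4 and left by leap down to C♭4.
Step in, leap out — an escape tone.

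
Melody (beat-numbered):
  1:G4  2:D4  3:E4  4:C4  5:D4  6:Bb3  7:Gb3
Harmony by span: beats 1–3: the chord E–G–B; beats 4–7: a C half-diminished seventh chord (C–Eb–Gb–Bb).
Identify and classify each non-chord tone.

D4 (beat 2) — appoggiatura; D4 (beat 5) — escape tone.

The harmony at that moment is E minor triad (E, G, B); D4 is not a chord tone.
It is approached by leap down from G4 and left by step up to E4.
Leap in, step out — an appoggiatura.
The harmony at that moment is C half-diminished seventh chord (C, Eb, Gb, Bb); D4 is not a chord tone.
It is approached by step up from C4 and left by leap down to Bb3.
Step in, leap out — an escape tone.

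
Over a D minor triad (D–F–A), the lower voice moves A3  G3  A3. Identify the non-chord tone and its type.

The harmony at that moment is D minor triad (D, F, A); G3 is not a chord tone.
It is approached by step down from A3 and left by step up to A3.
Step away and step back to the same note — a neighbor tone (lower neighbor).

G3 is a neighbor tone.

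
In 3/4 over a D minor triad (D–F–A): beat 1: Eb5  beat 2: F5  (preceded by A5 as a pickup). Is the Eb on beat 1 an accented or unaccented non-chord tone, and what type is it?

The harmony at that moment is D minor triad (D, F, A); Eb5 is not a chord tone.
It is approached by leap down from A5 and left by step up to F5.
Leap in, step out — an appoggiatura.
It falls on the downbeat, so it is accented.

Accented appoggiatura.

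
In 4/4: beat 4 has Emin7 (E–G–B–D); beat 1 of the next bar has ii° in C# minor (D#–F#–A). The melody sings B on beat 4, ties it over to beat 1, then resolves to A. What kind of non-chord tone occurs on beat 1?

Suspension.

The harmony at that moment is D# diminished triad (D#, F#, A); B is not a chord tone.
It is held over (the same pitch as the preceding B) and left by step down to A.
Held over from the previous chord and resolving down by step — a suspension.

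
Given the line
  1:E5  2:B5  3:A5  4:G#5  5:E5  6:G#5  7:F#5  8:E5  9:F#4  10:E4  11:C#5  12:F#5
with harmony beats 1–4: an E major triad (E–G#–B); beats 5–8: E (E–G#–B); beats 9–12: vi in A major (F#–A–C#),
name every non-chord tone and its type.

A5 (beat 3) — passing tone; F#5 (beat 7) — passing tone; E4 (beat 10) — escape tone.

The harmony at that moment is E major triad (E, G#, B); A5 is not a chord tone.
It is approached by step down from B5 and left by step down to G#5.
Step in, step out in the same direction — a passing tone.
The harmony at that moment is E major triad (E, G#, B); F#5 is not a chord tone.
It is approached by step down from G#5 and left by step down to E5.
Step in, step out in the same direction — a passing tone.
The harmony at that moment is F# minor triad (F#, A, C#); E4 is not a chord tone.
It is approached by step down from F#4 and left by leap up to C#5.
Step in, leap out — an escape tone.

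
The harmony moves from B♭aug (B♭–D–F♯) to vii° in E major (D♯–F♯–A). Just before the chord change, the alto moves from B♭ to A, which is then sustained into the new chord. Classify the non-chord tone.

The harmony at that moment is B♭ augmented triad (B♭, D, F♯); A is not a chord tone.
It is approached by step down from B♭ and then sustained as the same pitch into the next harmony.
Arriving early and becoming a chord tone when the harmony changes — an anticipation.

A is an anticipation.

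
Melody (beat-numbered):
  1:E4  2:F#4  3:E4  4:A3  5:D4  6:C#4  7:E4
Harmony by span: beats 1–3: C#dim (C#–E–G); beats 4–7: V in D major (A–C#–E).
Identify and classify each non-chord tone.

The harmony at that moment is C# diminished triad (C#, E, G); F#4 is not a chord tone.
It is approached by step up from E4 and left by step down to E4.
Step away and step back to the same note — a neighbor tone (upper neighbor).
The harmony at that moment is A major triad (A, C#, E); D4 is not a chord tone.
It is approached by leap up from A3 and left by step down to C#4.
Leap in, step out — an appoggiatura.

F#4 (beat 2) — neighbor tone; D4 (beat 5) — appoggiatura.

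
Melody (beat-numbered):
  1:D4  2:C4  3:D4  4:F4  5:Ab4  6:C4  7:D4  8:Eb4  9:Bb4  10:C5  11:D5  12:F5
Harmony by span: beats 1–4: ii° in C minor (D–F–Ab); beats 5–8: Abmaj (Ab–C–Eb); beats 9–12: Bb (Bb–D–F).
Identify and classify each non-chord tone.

C4 (beat 2) — neighbor tone; D4 (beat 7) — passing tone; C5 (beat 10) — passing tone.

The harmony at that moment is D diminished triad (D, F, Ab); C4 is not a chord tone.
It is approached by step down from D4 and left by step up to D4.
Step away and step back to the same note — a neighbor tone (lower neighbor).
The harmony at that moment is Ab major triad (Ab, C, Eb); D4 is not a chord tone.
It is approached by step up from C4 and left by step up to Eb4.
Step in, step out in the same direction — a passing tone.
The harmony at that moment is Bb major triad (Bb, D, F); C5 is not a chord tone.
It is approached by step up from Bb4 and left by step up to D5.
Step in, step out in the same direction — a passing tone.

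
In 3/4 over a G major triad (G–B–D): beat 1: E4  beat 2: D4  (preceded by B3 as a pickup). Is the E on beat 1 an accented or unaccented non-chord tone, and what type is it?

The harmony at that moment is G major triad (G, B, D); E4 is not a chord tone.
It is approached by leap up from B3 and left by step down to D4.
Leap in, step out — an appoggiatura.
It falls on the downbeat, so it is accented.

Accented appoggiatura.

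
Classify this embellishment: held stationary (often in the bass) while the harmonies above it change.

Pedal tone.

Approach: none. Departure: none — a single pitch is sustained while the chords change around it, passing through harmonies that do not contain it.
No melodic motion at all; the dissonance is created entirely by the moving harmonies against the stationary note — a pedal tone (pedal point).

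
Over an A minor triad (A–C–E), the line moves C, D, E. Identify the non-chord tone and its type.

D is a passing tone.

The harmony at that moment is A minor triad (A, C, E); D is not a chord tone.
It is approached by step up from C and left by step up to E.
Step in, step out in the same direction — a passing tone.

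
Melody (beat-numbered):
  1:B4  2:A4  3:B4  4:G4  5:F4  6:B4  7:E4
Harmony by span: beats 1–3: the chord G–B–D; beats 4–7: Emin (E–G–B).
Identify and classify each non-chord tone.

The harmony at that moment is G major triad (G, B, D); A4 is not a chord tone.
It is approached by step down from B4 and left by step up to B4.
Step away and step back to the same note — a neighbor tone (lower neighbor).
The harmony at that moment is E minor triad (E, G, B); F4 is not a chord tone.
It is approached by step down from G4 and left by leap up to B4.
Step in, leap out — an escape tone.

A4 (beat 2) — neighbor tone; F4 (beat 5) — escape tone.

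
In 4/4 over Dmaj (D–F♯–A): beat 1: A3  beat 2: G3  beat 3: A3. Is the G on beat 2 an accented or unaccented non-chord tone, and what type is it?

The harmony at that moment is D major triad (D, F♯, A); G3 is not a chord tone.
It is approached by step down from A3 and left by step up to A3.
Step away and step back to the same note — a neighbor tone (lower neighbor).
It falls on a weak beat, so it is unaccented.

Unaccented neighbor tone.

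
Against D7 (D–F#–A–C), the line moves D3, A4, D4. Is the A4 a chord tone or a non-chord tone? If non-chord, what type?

Chord tone (the fifth of D dominant seventh chord).

D dominant seventh chord contains D, F#, A, C; A is the fifth, so it is a chord tone.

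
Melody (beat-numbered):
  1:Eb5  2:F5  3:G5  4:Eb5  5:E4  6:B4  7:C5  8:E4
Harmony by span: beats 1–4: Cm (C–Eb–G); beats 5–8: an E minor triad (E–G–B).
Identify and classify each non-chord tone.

The harmony at that moment is C minor triad (C, Eb, G); F5 is not a chord tone.
It is approached by step up from Eb5 and left by step up to G5.
Step in, step out in the same direction — a passing tone.
The harmony at that moment is E minor triad (E, G, B); C5 is not a chord tone.
It is approached by step up from B4 and left by leap down to E4.
Step in, leap out — an escape tone.

F5 (beat 2) — passing tone; C5 (beat 7) — escape tone.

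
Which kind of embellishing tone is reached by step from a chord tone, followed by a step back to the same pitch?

Approach: by step. Departure: by step in the opposite direction, back to the starting pitch.
Stepwise on both sides but reversing to return to the same chord tone — a neighbor tone. (Had it continued onward in the same direction it would be a passing tone instead.)

Neighbor tone.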